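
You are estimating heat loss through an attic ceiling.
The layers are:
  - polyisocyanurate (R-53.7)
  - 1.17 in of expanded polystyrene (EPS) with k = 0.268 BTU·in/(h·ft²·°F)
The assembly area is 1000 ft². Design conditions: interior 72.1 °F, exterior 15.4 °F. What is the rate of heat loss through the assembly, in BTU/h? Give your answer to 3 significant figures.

1.17/0.268 = 4.366
R_total = 53.7 + 4.366 = 58.07 ft²·°F·h/BTU
Q = A·ΔT/R = 1000 × (72.1 − 15.4) / 58.07 = 976.5 BTU/h

976 BTU/h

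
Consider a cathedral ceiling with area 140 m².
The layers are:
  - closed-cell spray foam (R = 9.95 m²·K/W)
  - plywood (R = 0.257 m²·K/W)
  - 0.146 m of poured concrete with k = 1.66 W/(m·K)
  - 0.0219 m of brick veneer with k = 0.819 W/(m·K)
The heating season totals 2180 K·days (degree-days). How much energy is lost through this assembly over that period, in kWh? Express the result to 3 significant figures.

0.146/1.66 = 0.08795
0.0219/0.819 = 0.02674
R_total = 9.95 + 0.257 + 0.08795 + 0.02674 = 10.32 m²·K/W
E = A × HDD × 24 / R / 1000 = 140 × 2180 × 24 / 10.32 / 1000 = 709.7 kWh

710 kWh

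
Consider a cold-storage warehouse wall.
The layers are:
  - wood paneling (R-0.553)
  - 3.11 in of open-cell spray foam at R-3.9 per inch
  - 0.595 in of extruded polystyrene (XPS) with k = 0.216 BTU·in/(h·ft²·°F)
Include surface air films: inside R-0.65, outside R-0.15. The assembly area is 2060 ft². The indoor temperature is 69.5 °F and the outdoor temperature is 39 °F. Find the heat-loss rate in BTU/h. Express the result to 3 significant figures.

3870 BTU/h

3.11 × 3.9 = 12.13
0.595/0.216 = 2.755
R_total = 0.65 + 0.553 + 12.13 + 2.755 + 0.15 = 16.24 ft²·°F·h/BTU
Q = A·ΔT/R = 2060 × (69.5 − 39) / 16.24 = 3870 BTU/h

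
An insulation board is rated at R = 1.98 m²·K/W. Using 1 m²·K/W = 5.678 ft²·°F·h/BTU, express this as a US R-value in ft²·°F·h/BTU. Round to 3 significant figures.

11.2 ft²·°F·h/BTU

R_US = 1.98 × 5.678 = 11.24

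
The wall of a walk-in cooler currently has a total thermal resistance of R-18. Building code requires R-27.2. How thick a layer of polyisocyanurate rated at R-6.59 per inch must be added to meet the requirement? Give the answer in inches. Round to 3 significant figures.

1.40 in

ΔR = 27.2 − 18 = 9.2 ft²·°F·h/BTU
L = ΔR / (R/in) = 9.2/6.59 = 1.396 in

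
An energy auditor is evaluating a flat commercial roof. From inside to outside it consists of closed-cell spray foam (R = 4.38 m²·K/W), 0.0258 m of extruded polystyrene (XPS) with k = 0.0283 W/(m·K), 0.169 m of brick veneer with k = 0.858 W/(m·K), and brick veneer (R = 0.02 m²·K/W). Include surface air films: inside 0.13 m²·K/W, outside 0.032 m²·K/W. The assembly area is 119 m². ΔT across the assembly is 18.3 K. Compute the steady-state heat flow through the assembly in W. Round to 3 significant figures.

0.0258/0.0283 = 0.9117
0.169/0.858 = 0.197
R_total = 0.13 + 4.38 + 0.9117 + 0.197 + 0.02 + 0.032 = 5.671 m²·K/W
Q = A·ΔT/R = 119 × 18.3 / 5.671 = 384 W

384 W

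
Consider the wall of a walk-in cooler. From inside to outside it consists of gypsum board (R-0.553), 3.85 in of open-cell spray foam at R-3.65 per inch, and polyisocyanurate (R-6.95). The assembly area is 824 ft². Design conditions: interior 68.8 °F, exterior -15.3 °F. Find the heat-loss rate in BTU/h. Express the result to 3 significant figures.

3.85 × 3.65 = 14.05
R_total = 0.553 + 14.05 + 6.95 = 21.56 ft²·°F·h/BTU
Q = A·ΔT/R = 824 × (68.8 − (-15.3)) / 21.56 = 3215 BTU/h

3210 BTU/h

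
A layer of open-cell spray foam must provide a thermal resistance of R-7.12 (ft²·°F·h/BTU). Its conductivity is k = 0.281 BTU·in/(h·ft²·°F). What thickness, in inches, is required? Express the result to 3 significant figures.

L = R × k = 7.12 × 0.281 = 2.001 in

2.00 in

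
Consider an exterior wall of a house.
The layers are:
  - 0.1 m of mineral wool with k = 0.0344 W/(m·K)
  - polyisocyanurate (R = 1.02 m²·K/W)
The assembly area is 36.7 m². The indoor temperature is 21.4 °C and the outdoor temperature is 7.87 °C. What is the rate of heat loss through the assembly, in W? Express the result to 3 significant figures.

126 W

0.1/0.0344 = 2.907
R_total = 2.907 + 1.02 = 3.927 m²·K/W
Q = A·ΔT/R = 36.7 × (21.4 − 7.87) / 3.927 = 126.4 W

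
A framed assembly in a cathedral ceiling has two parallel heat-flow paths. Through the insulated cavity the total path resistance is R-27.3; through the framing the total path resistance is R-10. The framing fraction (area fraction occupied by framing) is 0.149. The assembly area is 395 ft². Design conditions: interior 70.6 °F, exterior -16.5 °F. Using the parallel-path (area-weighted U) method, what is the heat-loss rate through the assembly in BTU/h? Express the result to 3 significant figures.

1590 BTU/h

U_eff = 0.851/27.3 + 0.149/10 = 0.03117 + 0.0149 = 0.04607
R_eff = 1/U_eff = 21.71 ft²·°F·h/BTU
Q = 395 × (70.6 − (-16.5)) / 21.71 = 1585 BTU/h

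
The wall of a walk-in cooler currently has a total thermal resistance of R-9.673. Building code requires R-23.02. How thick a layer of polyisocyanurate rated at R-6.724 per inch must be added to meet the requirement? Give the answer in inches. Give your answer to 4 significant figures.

ΔR = 23.02 − 9.673 = 13.347 ft²·°F·h/BTU
L = ΔR / (R/in) = 13.347/6.724 = 1.985 in

1.985 in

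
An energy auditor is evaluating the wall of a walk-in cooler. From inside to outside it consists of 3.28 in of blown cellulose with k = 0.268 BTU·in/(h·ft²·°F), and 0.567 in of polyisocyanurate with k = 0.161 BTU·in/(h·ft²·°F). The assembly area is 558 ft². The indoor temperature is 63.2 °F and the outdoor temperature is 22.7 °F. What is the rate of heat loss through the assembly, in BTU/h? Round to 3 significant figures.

3.28/0.268 = 12.24
0.567/0.161 = 3.522
R_total = 12.24 + 3.522 = 15.76 ft²·°F·h/BTU
Q = A·ΔT/R = 558 × (63.2 − 22.7) / 15.76 = 1434 BTU/h

1430 BTU/h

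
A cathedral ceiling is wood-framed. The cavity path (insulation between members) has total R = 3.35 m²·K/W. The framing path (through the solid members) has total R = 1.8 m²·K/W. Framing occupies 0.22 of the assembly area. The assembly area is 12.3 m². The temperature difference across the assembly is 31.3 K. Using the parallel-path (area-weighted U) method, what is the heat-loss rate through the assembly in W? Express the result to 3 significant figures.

U_eff = 0.78/3.35 + 0.22/1.8 = 0.2328 + 0.1222 = 0.3551
R_eff = 1/U_eff = 2.816 m²·K/W
Q = 12.3 × 31.3 / 2.816 = 136.7 W

137 W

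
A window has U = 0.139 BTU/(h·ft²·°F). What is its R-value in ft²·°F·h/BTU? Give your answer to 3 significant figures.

R = 1/U = 1/0.139 = 7.194

7.19 ft²·°F·h/BTU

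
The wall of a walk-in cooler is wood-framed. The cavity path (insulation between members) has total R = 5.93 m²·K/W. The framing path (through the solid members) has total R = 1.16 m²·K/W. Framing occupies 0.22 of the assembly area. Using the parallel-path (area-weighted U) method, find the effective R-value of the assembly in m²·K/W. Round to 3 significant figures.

3.11 m²·K/W

U_eff = 0.78/5.93 + 0.22/1.16 = 0.1315 + 0.1897 = 0.3212
R_eff = 1/U_eff = 3.113 m²·K/W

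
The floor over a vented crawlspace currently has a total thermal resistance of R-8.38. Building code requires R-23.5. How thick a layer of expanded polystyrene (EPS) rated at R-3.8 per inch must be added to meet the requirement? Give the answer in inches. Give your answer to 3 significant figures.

ΔR = 23.5 − 8.38 = 15.12 ft²·°F·h/BTU
L = ΔR / (R/in) = 15.12/3.8 = 3.979 in

3.98 in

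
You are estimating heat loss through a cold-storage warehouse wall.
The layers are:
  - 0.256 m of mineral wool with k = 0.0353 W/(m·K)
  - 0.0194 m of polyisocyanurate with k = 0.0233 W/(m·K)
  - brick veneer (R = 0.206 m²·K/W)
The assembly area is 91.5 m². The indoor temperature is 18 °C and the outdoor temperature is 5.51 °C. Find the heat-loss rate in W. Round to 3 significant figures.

138 W

0.256/0.0353 = 7.252
0.0194/0.0233 = 0.8326
R_total = 7.252 + 0.8326 + 0.206 = 8.291 m²·K/W
Q = A·ΔT/R = 91.5 × (18 − 5.51) / 8.291 = 137.8 W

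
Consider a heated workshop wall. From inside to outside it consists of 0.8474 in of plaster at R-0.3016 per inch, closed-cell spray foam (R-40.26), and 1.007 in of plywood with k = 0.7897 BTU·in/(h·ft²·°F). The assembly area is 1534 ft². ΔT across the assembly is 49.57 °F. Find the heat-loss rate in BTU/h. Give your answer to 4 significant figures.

0.8474 × 0.3016 = 0.25558
1.007/0.7897 = 1.2752
R_total = 0.25558 + 40.26 + 1.2752 = 41.791 ft²·°F·h/BTU
Q = A·ΔT/R = 1534 × 49.57 / 41.791 = 1819.6 BTU/h

1820 BTU/h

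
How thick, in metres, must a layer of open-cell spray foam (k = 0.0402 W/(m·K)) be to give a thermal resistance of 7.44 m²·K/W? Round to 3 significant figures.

0.299 m

L = R·k = 7.44 × 0.0402 = 0.2991 m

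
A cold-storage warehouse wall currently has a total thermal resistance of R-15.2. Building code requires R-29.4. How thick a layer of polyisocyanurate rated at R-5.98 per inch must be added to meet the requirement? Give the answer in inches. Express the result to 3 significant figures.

ΔR = 29.4 − 15.2 = 14.2 ft²·°F·h/BTU
L = ΔR / (R/in) = 14.2/5.98 = 2.375 in

2.37 in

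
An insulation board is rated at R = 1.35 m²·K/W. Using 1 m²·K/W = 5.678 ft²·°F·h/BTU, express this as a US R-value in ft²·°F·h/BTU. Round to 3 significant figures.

7.67 ft²·°F·h/BTU

R_US = 1.35 × 5.678 = 7.665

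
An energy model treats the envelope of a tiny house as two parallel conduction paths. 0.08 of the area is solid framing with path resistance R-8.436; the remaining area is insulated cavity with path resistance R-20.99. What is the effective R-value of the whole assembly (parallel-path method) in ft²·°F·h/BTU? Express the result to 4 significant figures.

U_eff = 0.92/20.99 + 0.08/8.436 = 0.04383 + 0.0094832 = 0.053314
R_eff = 1/U_eff = 18.757 ft²·°F·h/BTU

18.76 ft²·°F·h/BTU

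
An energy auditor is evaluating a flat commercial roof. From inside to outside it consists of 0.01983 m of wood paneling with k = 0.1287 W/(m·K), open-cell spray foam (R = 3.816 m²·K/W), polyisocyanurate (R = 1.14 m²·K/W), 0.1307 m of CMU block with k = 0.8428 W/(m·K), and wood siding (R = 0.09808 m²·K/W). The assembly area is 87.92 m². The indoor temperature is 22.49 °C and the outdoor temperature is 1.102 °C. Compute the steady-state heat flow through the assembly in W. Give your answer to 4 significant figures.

0.01983/0.1287 = 0.15408
0.1307/0.8428 = 0.15508
R_total = 0.15408 + 3.816 + 1.14 + 0.15508 + 0.09808 = 5.3632 m²·K/W
Q = A·ΔT/R = 87.92 × (22.49 − 1.102) / 5.3632 = 350.62 W

350.6 W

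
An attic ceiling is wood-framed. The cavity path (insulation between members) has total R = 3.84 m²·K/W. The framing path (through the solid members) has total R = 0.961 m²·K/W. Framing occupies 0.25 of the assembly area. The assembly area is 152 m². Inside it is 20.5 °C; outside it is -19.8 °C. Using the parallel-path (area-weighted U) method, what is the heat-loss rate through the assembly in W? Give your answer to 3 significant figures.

2790 W

U_eff = 0.75/3.84 + 0.25/0.961 = 0.1953 + 0.2601 = 0.4555
R_eff = 1/U_eff = 2.196 m²·K/W
Q = 152 × (20.5 − (-19.8)) / 2.196 = 2790 W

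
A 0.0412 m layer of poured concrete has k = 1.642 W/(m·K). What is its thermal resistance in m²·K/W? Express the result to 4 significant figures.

0.02509 m²·K/W

R = L/k = 0.0412/1.642 = 0.025091 m²·K/W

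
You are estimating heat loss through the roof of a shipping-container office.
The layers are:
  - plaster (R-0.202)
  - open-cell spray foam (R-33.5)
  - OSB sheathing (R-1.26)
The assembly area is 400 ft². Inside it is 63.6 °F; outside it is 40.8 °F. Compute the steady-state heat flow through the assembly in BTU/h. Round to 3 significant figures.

R_total = 0.202 + 33.5 + 1.26 = 34.96 ft²·°F·h/BTU
Q = A·ΔT/R = 400 × (63.6 − 40.8) / 34.96 = 260.9 BTU/h

261 BTU/h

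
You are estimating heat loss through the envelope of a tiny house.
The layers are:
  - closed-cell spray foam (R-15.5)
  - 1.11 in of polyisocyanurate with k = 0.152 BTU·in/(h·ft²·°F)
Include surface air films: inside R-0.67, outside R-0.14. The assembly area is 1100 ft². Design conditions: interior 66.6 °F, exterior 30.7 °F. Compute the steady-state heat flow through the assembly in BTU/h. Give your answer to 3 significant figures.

1670 BTU/h

1.11/0.152 = 7.303
R_total = 0.67 + 15.5 + 7.303 + 0.14 = 23.61 ft²·°F·h/BTU
Q = A·ΔT/R = 1100 × (66.6 − 30.7) / 23.61 = 1672 BTU/h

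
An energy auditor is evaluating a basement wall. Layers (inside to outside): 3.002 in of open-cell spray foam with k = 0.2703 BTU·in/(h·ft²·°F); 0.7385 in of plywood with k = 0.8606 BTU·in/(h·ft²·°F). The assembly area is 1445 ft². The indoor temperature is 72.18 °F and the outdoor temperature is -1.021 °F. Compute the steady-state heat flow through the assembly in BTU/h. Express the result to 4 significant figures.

8841 BTU/h

3.002/0.2703 = 11.106
0.7385/0.8606 = 0.85812
R_total = 11.106 + 0.85812 = 11.964 ft²·°F·h/BTU
Q = A·ΔT/R = 1445 × (72.18 − (-1.021)) / 11.964 = 8840.9 BTU/h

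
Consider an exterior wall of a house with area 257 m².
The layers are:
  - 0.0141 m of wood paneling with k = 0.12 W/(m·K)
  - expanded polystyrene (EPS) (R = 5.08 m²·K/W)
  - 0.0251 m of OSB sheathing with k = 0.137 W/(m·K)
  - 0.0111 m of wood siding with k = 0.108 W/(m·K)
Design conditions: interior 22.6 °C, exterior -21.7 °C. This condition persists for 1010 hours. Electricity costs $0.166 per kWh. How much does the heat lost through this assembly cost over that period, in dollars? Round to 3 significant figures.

348 dollars

0.0141/0.12 = 0.1175
0.0251/0.137 = 0.1832
0.0111/0.108 = 0.1028
R_total = 0.1175 + 5.08 + 0.1832 + 0.1028 = 5.483 m²·K/W
Q = 257 × (22.6 − (-21.7)) / 5.483 = 2076 W
E = 2076 W × 1010 h / 1000 = 2097 kWh
Cost = 2097 × 0.166 = $348.1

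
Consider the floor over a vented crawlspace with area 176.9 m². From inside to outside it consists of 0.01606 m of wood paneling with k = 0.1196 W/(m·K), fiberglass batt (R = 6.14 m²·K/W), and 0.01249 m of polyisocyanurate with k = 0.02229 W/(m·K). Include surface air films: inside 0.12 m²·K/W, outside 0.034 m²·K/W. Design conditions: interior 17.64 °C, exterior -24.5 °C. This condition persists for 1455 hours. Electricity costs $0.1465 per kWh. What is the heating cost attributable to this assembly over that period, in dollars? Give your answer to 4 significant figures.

0.01606/0.1196 = 0.13428
0.01249/0.02229 = 0.56034
R_total = 0.12 + 0.13428 + 6.14 + 0.56034 + 0.034 = 6.9886 m²·K/W
Q = 176.9 × (17.64 − (-24.5)) / 6.9886 = 1066.7 W
E = 1066.7 W × 1455 h / 1000 = 1552 kWh
Cost = 1552 × 0.1465 = $227.37

227.4 dollars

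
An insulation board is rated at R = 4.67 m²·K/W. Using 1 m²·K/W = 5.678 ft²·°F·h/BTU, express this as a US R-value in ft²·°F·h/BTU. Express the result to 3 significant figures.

26.5 ft²·°F·h/BTU

R_US = 4.67 × 5.678 = 26.52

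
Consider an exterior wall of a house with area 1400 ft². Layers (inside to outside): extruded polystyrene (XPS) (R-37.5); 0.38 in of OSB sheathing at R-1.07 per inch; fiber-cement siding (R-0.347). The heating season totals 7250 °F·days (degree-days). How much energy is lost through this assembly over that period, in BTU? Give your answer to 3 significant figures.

6370000 BTU

0.38 × 1.07 = 0.4066
R_total = 37.5 + 0.4066 + 0.347 = 38.25 ft²·°F·h/BTU
E = A × HDD × 24 / R = 1400 × 7250 × 24 / 38.25 = 6368000 BTU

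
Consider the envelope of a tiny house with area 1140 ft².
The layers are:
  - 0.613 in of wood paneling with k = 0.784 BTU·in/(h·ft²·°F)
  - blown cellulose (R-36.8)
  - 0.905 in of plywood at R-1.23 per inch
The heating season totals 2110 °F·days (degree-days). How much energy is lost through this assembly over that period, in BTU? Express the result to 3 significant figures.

1490000 BTU

0.613/0.784 = 0.7819
0.905 × 1.23 = 1.113
R_total = 0.7819 + 36.8 + 1.113 = 38.7 ft²·°F·h/BTU
E = A × HDD × 24 / R = 1140 × 2110 × 24 / 38.7 = 1492000 BTU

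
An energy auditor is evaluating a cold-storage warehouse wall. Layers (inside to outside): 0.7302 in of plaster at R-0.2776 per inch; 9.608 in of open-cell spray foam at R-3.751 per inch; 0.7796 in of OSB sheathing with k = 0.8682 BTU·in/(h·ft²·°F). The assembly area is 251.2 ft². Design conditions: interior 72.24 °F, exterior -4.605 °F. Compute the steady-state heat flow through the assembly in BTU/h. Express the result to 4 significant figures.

0.7302 × 0.2776 = 0.2027
9.608 × 3.751 = 36.04
0.7796/0.8682 = 0.89795
R_total = 0.2027 + 36.04 + 0.89795 = 37.14 ft²·°F·h/BTU
Q = A·ΔT/R = 251.2 × (72.24 − (-4.605)) / 37.14 = 519.74 BTU/h

519.7 BTU/h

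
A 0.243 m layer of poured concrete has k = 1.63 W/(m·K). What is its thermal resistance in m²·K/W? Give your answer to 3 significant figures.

R = L/k = 0.243/1.63 = 0.1491 m²·K/W

0.149 m²·K/W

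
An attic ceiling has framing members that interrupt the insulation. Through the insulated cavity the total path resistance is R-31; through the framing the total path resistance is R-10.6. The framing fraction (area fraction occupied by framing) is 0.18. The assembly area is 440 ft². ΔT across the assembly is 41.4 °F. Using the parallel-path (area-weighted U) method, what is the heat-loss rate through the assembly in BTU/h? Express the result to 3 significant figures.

U_eff = 0.82/31 + 0.18/10.6 = 0.02645 + 0.01698 = 0.04343
R_eff = 1/U_eff = 23.02 ft²·°F·h/BTU
Q = 440 × 41.4 / 23.02 = 791.2 BTU/h

791 BTU/h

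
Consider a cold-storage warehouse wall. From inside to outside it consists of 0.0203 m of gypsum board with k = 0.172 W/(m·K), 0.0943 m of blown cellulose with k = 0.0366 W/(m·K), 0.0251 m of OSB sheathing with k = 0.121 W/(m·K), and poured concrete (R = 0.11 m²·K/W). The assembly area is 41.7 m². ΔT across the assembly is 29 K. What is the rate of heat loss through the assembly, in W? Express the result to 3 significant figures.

0.0203/0.172 = 0.118
0.0943/0.0366 = 2.577
0.0251/0.121 = 0.2074
R_total = 0.118 + 2.577 + 0.2074 + 0.11 = 3.012 m²·K/W
Q = A·ΔT/R = 41.7 × 29 / 3.012 = 401.5 W

401 W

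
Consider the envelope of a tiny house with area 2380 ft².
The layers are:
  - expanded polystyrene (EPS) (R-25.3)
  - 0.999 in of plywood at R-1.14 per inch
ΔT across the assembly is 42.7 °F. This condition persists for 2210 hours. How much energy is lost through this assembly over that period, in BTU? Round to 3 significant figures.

0.999 × 1.14 = 1.139
R_total = 25.3 + 1.139 = 26.44 ft²·°F·h/BTU
Q = 2380 × 42.7 / 26.44 = 3844 BTU/h
E = 3844 × 2210 = 8495000 BTU

8490000 BTU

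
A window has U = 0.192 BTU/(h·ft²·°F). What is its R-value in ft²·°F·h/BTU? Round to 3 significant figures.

5.21 ft²·°F·h/BTU

R = 1/U = 1/0.192 = 5.208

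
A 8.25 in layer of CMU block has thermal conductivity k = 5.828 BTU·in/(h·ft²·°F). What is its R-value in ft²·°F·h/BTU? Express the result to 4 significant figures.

1.416 ft²·°F·h/BTU

R = L/k = 8.25/5.828 = 1.4156 ft²·°F·h/BTU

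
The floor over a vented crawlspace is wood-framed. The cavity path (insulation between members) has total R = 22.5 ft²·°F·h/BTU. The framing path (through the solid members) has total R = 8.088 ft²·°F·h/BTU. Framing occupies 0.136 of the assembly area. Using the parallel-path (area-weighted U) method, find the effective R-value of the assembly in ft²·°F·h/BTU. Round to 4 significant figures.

18.11 ft²·°F·h/BTU

U_eff = 0.864/22.5 + 0.136/8.088 = 0.0384 + 0.016815 = 0.055215
R_eff = 1/U_eff = 18.111 ft²·°F·h/BTU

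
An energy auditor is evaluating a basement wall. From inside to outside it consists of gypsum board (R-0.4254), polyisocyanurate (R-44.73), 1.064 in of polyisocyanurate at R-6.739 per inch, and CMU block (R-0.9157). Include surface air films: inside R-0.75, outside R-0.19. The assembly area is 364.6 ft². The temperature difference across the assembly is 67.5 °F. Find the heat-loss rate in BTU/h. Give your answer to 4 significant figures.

1.064 × 6.739 = 7.1703
R_total = 0.75 + 0.4254 + 44.73 + 7.1703 + 0.9157 + 0.19 = 54.181 ft²·°F·h/BTU
Q = A·ΔT/R = 364.6 × 67.5 / 54.181 = 454.22 BTU/h

454.2 BTU/h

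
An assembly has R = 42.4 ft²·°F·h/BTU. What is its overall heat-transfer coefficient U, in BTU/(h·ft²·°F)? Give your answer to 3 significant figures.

U = 1/R = 1/42.4 = 0.02358

0.0236 BTU/(h·ft²·°F)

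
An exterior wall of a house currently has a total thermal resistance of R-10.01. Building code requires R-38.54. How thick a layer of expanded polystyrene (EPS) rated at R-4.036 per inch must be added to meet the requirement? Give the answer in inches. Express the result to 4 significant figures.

ΔR = 38.54 − 10.01 = 28.53 ft²·°F·h/BTU
L = ΔR / (R/in) = 28.53/4.036 = 7.0689 in

7.069 in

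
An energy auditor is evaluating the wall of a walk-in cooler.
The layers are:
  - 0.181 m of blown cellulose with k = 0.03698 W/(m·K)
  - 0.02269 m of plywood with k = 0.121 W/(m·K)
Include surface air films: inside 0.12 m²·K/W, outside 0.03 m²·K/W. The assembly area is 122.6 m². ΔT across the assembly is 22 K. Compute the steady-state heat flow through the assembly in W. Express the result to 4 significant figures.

0.181/0.03698 = 4.8945
0.02269/0.121 = 0.18752
R_total = 0.12 + 4.8945 + 0.18752 + 0.03 = 5.2321 m²·K/W
Q = A·ΔT/R = 122.6 × 22 / 5.2321 = 515.51 W

515.5 W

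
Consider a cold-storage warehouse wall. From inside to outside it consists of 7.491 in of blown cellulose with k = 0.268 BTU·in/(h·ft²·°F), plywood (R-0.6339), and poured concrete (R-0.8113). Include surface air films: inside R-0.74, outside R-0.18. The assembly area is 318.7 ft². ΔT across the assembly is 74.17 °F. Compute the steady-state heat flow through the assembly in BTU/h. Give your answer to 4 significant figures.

779.7 BTU/h

7.491/0.268 = 27.951
R_total = 0.74 + 27.951 + 0.6339 + 0.8113 + 0.18 = 30.317 ft²·°F·h/BTU
Q = A·ΔT/R = 318.7 × 74.17 / 30.317 = 779.7 BTU/h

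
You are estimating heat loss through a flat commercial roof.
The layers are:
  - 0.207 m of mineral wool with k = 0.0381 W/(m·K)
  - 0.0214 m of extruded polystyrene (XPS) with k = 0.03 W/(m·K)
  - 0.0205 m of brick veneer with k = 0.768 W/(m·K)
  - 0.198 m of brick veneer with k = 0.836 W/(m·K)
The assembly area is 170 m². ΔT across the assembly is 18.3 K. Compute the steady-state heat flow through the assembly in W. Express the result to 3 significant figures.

0.207/0.0381 = 5.433
0.0214/0.03 = 0.7133
0.0205/0.768 = 0.02669
0.198/0.836 = 0.2368
R_total = 5.433 + 0.7133 + 0.02669 + 0.2368 = 6.41 m²·K/W
Q = A·ΔT/R = 170 × 18.3 / 6.41 = 485.3 W

485 W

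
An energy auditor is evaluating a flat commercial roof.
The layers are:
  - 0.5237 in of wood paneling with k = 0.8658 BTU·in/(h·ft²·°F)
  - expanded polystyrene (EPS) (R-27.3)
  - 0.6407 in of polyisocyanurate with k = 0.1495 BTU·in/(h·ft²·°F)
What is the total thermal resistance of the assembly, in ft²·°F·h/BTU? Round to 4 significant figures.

0.5237/0.8658 = 0.60487
0.6407/0.1495 = 4.2856
R_total = 0.60487 + 27.3 + 4.2856 = 32.19 ft²·°F·h/BTU

32.19 ft²·°F·h/BTU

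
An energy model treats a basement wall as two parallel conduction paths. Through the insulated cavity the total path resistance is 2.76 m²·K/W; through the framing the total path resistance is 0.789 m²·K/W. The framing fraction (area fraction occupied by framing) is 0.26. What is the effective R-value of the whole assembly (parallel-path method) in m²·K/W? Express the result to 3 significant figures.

U_eff = 0.74/2.76 + 0.26/0.789 = 0.2681 + 0.3295 = 0.5976
R_eff = 1/U_eff = 1.673 m²·K/W

1.67 m²·K/W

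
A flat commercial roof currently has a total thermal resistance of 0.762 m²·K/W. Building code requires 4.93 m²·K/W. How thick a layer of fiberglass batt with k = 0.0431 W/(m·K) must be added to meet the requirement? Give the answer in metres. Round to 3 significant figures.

ΔR = 4.93 − 0.762 = 4.168 m²·K/W
L = ΔR × k = 4.168 × 0.0431 = 0.1796 m

0.180 m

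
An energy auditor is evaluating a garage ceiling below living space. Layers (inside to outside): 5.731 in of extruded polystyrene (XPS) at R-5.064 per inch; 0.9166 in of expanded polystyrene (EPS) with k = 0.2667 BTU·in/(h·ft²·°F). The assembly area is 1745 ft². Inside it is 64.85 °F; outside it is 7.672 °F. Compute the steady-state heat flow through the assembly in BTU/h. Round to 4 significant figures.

5.731 × 5.064 = 29.022
0.9166/0.2667 = 3.4368
R_total = 29.022 + 3.4368 = 32.459 ft²·°F·h/BTU
Q = A·ΔT/R = 1745 × (64.85 − 7.672) / 32.459 = 3073.9 BTU/h

3074 BTU/h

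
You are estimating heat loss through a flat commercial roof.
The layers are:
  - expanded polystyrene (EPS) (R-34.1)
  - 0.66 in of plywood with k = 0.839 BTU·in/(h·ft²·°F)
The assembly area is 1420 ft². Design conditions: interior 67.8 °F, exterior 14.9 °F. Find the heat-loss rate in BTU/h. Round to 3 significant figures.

0.66/0.839 = 0.7867
R_total = 34.1 + 0.7867 = 34.89 ft²·°F·h/BTU
Q = A·ΔT/R = 1420 × (67.8 − 14.9) / 34.89 = 2153 BTU/h

2150 BTU/h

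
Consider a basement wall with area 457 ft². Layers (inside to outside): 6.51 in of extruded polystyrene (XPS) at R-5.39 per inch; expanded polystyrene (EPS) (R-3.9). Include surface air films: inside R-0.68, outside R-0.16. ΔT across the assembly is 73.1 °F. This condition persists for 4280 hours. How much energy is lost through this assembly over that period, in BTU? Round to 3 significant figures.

3590000 BTU

6.51 × 5.39 = 35.09
R_total = 0.68 + 35.09 + 3.9 + 0.16 = 39.83 ft²·°F·h/BTU
Q = 457 × 73.1 / 39.83 = 838.8 BTU/h
E = 838.8 × 4280 = 3590000 BTU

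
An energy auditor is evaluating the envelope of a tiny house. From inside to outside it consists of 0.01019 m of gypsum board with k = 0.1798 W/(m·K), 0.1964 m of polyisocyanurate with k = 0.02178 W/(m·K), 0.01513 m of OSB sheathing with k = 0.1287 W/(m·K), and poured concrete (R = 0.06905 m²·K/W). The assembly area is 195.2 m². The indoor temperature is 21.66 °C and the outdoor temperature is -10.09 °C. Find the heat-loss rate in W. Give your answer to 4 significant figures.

669.2 W

0.01019/0.1798 = 0.056674
0.1964/0.02178 = 9.0174
0.01513/0.1287 = 0.11756
R_total = 0.056674 + 9.0174 + 0.11756 + 0.06905 = 9.2607 m²·K/W
Q = A·ΔT/R = 195.2 × (21.66 − (-10.09)) / 9.2607 = 669.23 W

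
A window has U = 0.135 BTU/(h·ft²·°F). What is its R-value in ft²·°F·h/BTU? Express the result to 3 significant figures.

R = 1/U = 1/0.135 = 7.407

7.41 ft²·°F·h/BTU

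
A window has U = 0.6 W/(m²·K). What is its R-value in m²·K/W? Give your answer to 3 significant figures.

R = 1/U = 1/0.6 = 1.667

1.67 m²·K/W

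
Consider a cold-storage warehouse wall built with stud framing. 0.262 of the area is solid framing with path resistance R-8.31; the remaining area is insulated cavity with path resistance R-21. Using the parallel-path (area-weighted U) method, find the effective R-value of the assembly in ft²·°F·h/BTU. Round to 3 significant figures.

15.0 ft²·°F·h/BTU

U_eff = 0.738/21 + 0.262/8.31 = 0.03514 + 0.03153 = 0.06667
R_eff = 1/U_eff = 15 ft²·°F·h/BTU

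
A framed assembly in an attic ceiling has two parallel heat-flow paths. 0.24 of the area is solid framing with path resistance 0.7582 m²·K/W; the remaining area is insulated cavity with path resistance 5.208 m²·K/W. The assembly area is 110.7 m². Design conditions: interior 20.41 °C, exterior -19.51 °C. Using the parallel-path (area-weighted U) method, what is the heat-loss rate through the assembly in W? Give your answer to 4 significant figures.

U_eff = 0.76/5.208 + 0.24/0.7582 = 0.14593 + 0.31654 = 0.46247
R_eff = 1/U_eff = 2.1623 m²·K/W
Q = 110.7 × (20.41 − (-19.51)) / 2.1623 = 2043.7 W

2044 W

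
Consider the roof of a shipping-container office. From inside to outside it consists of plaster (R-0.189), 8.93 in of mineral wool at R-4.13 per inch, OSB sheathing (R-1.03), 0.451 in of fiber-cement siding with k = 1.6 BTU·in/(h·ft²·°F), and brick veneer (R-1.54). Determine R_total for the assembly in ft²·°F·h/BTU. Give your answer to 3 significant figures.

8.93 × 4.13 = 36.88
0.451/1.6 = 0.2819
R_total = 0.189 + 36.88 + 1.03 + 0.2819 + 1.54 = 39.92 ft²·°F·h/BTU

39.9 ft²·°F·h/BTU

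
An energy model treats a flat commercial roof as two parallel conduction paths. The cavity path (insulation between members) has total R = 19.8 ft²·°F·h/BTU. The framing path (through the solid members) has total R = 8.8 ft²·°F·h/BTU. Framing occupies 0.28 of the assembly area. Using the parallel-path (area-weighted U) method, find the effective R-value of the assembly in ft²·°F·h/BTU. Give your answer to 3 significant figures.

U_eff = 0.72/19.8 + 0.28/8.8 = 0.03636 + 0.03182 = 0.06818
R_eff = 1/U_eff = 14.67 ft²·°F·h/BTU

14.7 ft²·°F·h/BTU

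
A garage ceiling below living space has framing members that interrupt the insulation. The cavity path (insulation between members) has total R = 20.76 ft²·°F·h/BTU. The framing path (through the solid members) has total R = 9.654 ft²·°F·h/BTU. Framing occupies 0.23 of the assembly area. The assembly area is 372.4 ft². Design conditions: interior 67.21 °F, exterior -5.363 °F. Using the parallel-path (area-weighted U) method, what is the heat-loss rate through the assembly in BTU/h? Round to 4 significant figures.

1646 BTU/h

U_eff = 0.77/20.76 + 0.23/9.654 = 0.037091 + 0.023824 = 0.060915
R_eff = 1/U_eff = 16.416 ft²·°F·h/BTU
Q = 372.4 × (67.21 − (-5.363)) / 16.416 = 1646.3 BTU/h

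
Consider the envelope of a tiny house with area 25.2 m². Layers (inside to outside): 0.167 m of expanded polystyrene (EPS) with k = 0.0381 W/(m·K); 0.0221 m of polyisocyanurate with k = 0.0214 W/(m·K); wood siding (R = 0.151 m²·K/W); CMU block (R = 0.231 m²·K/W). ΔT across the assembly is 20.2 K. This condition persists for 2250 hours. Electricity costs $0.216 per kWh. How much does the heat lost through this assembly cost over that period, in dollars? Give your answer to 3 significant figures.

42.7 dollars

0.167/0.0381 = 4.383
0.0221/0.0214 = 1.033
R_total = 4.383 + 1.033 + 0.151 + 0.231 = 5.798 m²·K/W
Q = 25.2 × 20.2 / 5.798 = 87.8 W
E = 87.8 W × 2250 h / 1000 = 197.5 kWh
Cost = 197.5 × 0.216 = $42.67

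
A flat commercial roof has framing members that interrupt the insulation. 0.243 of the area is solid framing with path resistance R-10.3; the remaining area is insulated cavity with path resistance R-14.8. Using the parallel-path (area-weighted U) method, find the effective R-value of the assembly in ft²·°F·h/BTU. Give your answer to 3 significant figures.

U_eff = 0.757/14.8 + 0.243/10.3 = 0.05115 + 0.02359 = 0.07474
R_eff = 1/U_eff = 13.38 ft²·°F·h/BTU

13.4 ft²·°F·h/BTU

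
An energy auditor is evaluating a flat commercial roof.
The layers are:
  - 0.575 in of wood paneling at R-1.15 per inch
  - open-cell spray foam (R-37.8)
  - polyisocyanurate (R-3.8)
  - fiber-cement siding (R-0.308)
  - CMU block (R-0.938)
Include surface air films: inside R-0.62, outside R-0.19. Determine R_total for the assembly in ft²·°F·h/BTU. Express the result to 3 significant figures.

0.575 × 1.15 = 0.6612
R_total = 0.62 + 0.6612 + 37.8 + 3.8 + 0.308 + 0.938 + 0.19 = 44.32 ft²·°F·h/BTU

44.3 ft²·°F·h/BTU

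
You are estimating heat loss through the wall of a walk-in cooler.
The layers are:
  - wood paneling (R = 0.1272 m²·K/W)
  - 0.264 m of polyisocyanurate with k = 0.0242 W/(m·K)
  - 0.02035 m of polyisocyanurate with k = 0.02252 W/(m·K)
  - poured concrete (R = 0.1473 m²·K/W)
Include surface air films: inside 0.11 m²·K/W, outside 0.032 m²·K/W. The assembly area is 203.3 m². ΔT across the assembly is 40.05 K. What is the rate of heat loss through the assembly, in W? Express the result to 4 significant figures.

665.8 W

0.264/0.0242 = 10.909
0.02035/0.02252 = 0.90364
R_total = 0.11 + 0.1272 + 10.909 + 0.90364 + 0.1473 + 0.032 = 12.229 m²·K/W
Q = A·ΔT/R = 203.3 × 40.05 / 12.229 = 665.8 W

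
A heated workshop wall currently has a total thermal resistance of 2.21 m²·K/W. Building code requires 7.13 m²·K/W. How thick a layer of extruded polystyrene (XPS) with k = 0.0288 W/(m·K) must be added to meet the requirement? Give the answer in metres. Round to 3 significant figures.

0.142 m

ΔR = 7.13 − 2.21 = 4.92 m²·K/W
L = ΔR × k = 4.92 × 0.0288 = 0.1417 m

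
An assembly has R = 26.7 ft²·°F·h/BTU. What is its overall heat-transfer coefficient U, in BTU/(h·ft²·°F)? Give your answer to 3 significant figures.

U = 1/R = 1/26.7 = 0.03745

0.0375 BTU/(h·ft²·°F)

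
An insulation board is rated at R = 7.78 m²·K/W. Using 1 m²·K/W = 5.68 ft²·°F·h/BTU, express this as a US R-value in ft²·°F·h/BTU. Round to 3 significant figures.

R_US = 7.78 × 5.68 = 44.19

44.2 ft²·°F·h/BTU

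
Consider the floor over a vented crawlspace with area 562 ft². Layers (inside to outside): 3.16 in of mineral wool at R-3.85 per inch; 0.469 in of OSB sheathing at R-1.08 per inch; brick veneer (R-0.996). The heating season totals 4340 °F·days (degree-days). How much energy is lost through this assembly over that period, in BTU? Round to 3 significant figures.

4280000 BTU

3.16 × 3.85 = 12.17
0.469 × 1.08 = 0.5065
R_total = 12.17 + 0.5065 + 0.996 = 13.67 ft²·°F·h/BTU
E = A × HDD × 24 / R = 562 × 4340 × 24 / 13.67 = 4283000 BTU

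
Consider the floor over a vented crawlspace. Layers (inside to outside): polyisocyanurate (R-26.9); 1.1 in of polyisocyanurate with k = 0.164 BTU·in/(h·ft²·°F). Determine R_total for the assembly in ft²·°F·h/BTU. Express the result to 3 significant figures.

1.1/0.164 = 6.707
R_total = 26.9 + 6.707 = 33.61 ft²·°F·h/BTU

33.6 ft²·°F·h/BTU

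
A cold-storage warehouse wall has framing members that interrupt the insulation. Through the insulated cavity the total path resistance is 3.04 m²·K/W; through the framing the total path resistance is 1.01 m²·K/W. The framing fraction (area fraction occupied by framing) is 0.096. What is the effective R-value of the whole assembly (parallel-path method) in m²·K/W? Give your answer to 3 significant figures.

U_eff = 0.904/3.04 + 0.096/1.01 = 0.2974 + 0.09505 = 0.3924
R_eff = 1/U_eff = 2.548 m²·K/W

2.55 m²·K/W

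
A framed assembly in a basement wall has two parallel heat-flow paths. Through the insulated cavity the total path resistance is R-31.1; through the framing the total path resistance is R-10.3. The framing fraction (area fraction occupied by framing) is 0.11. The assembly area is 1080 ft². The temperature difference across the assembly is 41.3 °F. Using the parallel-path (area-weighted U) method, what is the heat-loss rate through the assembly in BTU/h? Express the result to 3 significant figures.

U_eff = 0.89/31.1 + 0.11/10.3 = 0.02862 + 0.01068 = 0.0393
R_eff = 1/U_eff = 25.45 ft²·°F·h/BTU
Q = 1080 × 41.3 / 25.45 = 1753 BTU/h

1750 BTU/h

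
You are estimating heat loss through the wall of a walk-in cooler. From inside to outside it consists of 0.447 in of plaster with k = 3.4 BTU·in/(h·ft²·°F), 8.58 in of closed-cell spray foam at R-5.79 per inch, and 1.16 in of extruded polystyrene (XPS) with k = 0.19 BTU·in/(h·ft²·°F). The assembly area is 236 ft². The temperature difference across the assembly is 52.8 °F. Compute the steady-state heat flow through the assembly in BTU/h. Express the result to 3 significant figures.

0.447/3.4 = 0.1315
8.58 × 5.79 = 49.68
1.16/0.19 = 6.105
R_total = 0.1315 + 49.68 + 6.105 = 55.91 ft²·°F·h/BTU
Q = A·ΔT/R = 236 × 52.8 / 55.91 = 222.9 BTU/h

223 BTU/h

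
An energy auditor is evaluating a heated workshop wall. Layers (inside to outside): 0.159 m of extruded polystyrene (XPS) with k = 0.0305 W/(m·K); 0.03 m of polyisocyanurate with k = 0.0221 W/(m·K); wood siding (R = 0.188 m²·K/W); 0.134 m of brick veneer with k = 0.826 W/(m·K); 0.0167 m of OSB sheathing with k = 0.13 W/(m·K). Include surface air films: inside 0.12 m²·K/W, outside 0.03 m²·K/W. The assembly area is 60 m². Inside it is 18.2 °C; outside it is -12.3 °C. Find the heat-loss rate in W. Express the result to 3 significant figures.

0.159/0.0305 = 5.213
0.03/0.0221 = 1.357
0.134/0.826 = 0.1622
0.0167/0.13 = 0.1285
R_total = 0.12 + 5.213 + 1.357 + 0.188 + 0.1622 + 0.1285 + 0.03 = 7.199 m²·K/W
Q = A·ΔT/R = 60 × (18.2 − (-12.3)) / 7.199 = 254.2 W

254 W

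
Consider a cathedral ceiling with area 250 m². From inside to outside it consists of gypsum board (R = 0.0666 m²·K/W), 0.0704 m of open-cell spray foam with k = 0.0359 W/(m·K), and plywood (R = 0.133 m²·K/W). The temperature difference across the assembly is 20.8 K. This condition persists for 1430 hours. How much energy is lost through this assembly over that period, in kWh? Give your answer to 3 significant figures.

3440 kWh

0.0704/0.0359 = 1.961
R_total = 0.0666 + 1.961 + 0.133 = 2.161 m²·K/W
Q = 250 × 20.8 / 2.161 = 2407 W
E = 2407 W × 1430 h / 1000 = 3442 kWh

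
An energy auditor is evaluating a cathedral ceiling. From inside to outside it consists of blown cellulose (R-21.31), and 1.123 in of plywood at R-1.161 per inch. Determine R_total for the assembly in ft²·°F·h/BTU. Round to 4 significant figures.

22.61 ft²·°F·h/BTU

1.123 × 1.161 = 1.3038
R_total = 21.31 + 1.3038 = 22.614 ft²·°F·h/BTU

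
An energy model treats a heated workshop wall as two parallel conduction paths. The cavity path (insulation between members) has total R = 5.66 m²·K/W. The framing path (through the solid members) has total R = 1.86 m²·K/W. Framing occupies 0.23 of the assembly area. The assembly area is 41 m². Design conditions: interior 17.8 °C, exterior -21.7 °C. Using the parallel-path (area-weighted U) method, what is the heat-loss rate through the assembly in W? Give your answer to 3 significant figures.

421 W

U_eff = 0.77/5.66 + 0.23/1.86 = 0.136 + 0.1237 = 0.2597
R_eff = 1/U_eff = 3.851 m²·K/W
Q = 41 × (17.8 − (-21.7)) / 3.851 = 420.6 W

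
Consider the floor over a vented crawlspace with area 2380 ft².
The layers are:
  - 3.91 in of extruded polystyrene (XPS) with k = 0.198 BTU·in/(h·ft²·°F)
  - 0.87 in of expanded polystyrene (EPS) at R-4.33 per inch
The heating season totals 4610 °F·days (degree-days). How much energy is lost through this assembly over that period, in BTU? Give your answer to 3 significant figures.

11200000 BTU

3.91/0.198 = 19.75
0.87 × 4.33 = 3.767
R_total = 19.75 + 3.767 = 23.51 ft²·°F·h/BTU
E = A × HDD × 24 / R = 2380 × 4610 × 24 / 23.51 = 11200000 BTU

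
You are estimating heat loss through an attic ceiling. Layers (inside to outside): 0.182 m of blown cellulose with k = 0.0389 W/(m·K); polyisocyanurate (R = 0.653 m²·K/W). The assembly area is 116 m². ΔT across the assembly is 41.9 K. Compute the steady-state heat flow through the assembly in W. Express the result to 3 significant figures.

0.182/0.0389 = 4.679
R_total = 4.679 + 0.653 = 5.332 m²·K/W
Q = A·ΔT/R = 116 × 41.9 / 5.332 = 911.6 W

912 W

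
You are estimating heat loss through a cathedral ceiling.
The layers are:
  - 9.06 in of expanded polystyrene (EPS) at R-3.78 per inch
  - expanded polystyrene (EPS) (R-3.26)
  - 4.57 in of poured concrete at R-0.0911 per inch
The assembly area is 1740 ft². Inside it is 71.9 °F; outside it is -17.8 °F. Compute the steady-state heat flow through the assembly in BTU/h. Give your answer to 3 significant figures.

9.06 × 3.78 = 34.25
4.57 × 0.0911 = 0.4163
R_total = 34.25 + 3.26 + 0.4163 = 37.92 ft²·°F·h/BTU
Q = A·ΔT/R = 1740 × (71.9 − (-17.8)) / 37.92 = 4116 BTU/h

4120 BTU/h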